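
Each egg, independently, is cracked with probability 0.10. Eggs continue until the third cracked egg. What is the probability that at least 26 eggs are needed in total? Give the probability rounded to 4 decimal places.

Needing more than 25 eggs ⇔ fewer than 3 successes in the first 25. With X ~ Binomial(25, 0.10), P(Y > 25) = P(X ≤ 2).
  k=0: C(25,0)·0.10^0·0.90^25 = 0.071790
  k=1: C(25,1)·0.10^1·0.90^24 = 0.199416
  k=2: C(25,2)·0.10^2·0.90^23 = 0.265888
P(X ≤ 2) = 0.537094

0.5371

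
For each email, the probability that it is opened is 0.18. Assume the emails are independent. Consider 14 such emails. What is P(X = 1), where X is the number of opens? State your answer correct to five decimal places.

X ~ Binomial(n=14, p=0.18).
P(X=1) = C(14,1) · p^1 · (1−p)^13
= 14 · 0.18 · 0.075784 = 0.1909768

0.19098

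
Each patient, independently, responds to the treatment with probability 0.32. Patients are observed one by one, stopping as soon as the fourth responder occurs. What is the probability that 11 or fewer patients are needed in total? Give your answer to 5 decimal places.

0.48896

Finishing within 11 patients ⇔ at least 4 successes in the first 11. With X ~ Binomial(11, 0.32), P(Y ≤ 11) = 1 − P(X ≤ 3).
  k=0: C(11,0)·0.32^0·0.68^11 = 0.0143747
  k=1: C(11,1)·0.32^1·0.68^10 = 0.0744101
  k=2: C(11,2)·0.32^2·0.68^9 = 0.1750825
  k=3: C(11,3)·0.32^3·0.68^8 = 0.2471754
1 − 0.5110427 = 0.4889573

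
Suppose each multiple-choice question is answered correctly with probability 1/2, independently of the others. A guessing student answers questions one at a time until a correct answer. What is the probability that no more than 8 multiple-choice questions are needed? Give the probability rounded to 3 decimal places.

0.996

Y = number of multiple-choice questions to the first success; geometric, p = 0.50.
P(Y ≤ 8) = 1 − (1−p)^8 = 1 − 0.00391 = 0.99609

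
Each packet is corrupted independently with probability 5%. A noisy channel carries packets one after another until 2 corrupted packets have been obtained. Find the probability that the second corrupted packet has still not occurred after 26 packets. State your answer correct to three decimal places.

0.624

Needing more than 26 packets ⇔ fewer than 2 successes in the first 26. With X ~ Binomial(26, 0.05), P(Y > 26) = P(X ≤ 1).
  k=0: C(26,0)·0.05^0·0.95^26 = 0.26352
  k=1: C(26,1)·0.05^1·0.95^25 = 0.36061
P(X ≤ 1) = 0.62413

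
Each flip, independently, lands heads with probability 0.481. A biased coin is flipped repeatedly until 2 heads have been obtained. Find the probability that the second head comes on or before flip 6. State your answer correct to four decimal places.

0.8718

Finishing within 6 flips ⇔ at least 2 successes in the first 6. With X ~ Binomial(6, 0.481), P(Y ≤ 6) = 1 − P(X ≤ 1).
  k=0: C(6,0)·0.481^0·0.519^6 = 0.019544
  k=1: C(6,1)·0.481^1·0.519^5 = 0.108676
1 − 0.128219 = 0.871781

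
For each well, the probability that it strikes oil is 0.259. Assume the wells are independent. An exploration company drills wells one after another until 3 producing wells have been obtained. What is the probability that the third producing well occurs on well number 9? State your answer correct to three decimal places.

0.081

Y = trial on which the third success occurs; negative binomial, r=3, p=0.259.
P(Y=9) = C(8,2) · p^3 · (1−p)^6
= 28 · 0.017374 · 0.16554 = 0.08053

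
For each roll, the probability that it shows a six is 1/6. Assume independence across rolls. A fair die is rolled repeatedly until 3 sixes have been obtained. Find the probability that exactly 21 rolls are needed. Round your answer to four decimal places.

Y = trial on which the third success occurs; negative binomial, r=3, p=0.166667.
P(Y=21) = C(20,2) · p^3 · (1−p)^18
= 190 · 0.0046296 · 0.037561 = 0.033040

0.0330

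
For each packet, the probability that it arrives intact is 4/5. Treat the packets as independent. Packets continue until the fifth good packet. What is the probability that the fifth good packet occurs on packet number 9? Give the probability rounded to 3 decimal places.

Y = trial on which the fifth success occurs; negative binomial, r=5, p=0.80.
P(Y=9) = C(8,4) · p^5 · (1−p)^4
= 70 · 0.32768 · 0.0016 = 0.03670

0.037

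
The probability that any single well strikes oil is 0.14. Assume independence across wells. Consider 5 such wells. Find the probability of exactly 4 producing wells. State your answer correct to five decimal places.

X ~ Binomial(n=5, p=0.14).
P(X=4) = C(5,4) · p^4 · (1−p)^1
= 5 · 0.00038416 · 0.86 = 0.0016519

0.00165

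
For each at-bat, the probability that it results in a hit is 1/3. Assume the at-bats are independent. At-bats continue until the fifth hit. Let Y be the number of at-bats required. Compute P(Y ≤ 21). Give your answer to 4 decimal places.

0.8788

Finishing within 21 at-bats ⇔ at least 5 successes in the first 21. With X ~ Binomial(21, 0.333333), P(Y ≤ 21) = 1 − P(X ≤ 4).
  k=0: C(21,0)·0.333333^0·0.666667^21 = 0.000200
  k=1: C(21,1)·0.333333^1·0.666667^20 = 0.002105
  k=2: C(21,2)·0.333333^2·0.666667^19 = 0.010526
  k=3: C(21,3)·0.333333^3·0.666667^18 = 0.033331
  k=4: C(21,4)·0.333333^4·0.666667^17 = 0.074994
1 − 0.121156 = 0.878844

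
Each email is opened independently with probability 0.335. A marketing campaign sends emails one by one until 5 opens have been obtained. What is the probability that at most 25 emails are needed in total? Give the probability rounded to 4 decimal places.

0.9554

Finishing within 25 emails ⇔ at least 5 successes in the first 25. With X ~ Binomial(25, 0.335), P(Y ≤ 25) = 1 − P(X ≤ 4).
  k=0: C(25,0)·0.335^0·0.665^25 = 0.000037
  k=1: C(25,1)·0.335^1·0.665^24 = 0.000468
  k=2: C(25,2)·0.335^2·0.665^23 = 0.002832
  k=3: C(25,3)·0.335^3·0.665^22 = 0.010938
  k=4: C(25,4)·0.335^4·0.665^21 = 0.030306
1 − 0.044582 = 0.955418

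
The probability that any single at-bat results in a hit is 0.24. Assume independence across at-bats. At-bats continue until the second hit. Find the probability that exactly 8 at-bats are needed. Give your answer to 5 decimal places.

Y = trial on which the second success occurs; negative binomial, r=2, p=0.24.
P(Y=8) = C(7,1) · p^2 · (1−p)^6
= 7 · 0.0576 · 0.1927 = 0.0776966

0.07770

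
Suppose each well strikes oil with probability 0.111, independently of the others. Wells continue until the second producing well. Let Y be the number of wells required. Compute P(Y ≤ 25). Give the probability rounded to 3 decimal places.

0.782

Finishing within 25 wells ⇔ at least 2 successes in the first 25. With X ~ Binomial(25, 0.111), P(Y ≤ 25) = 1 − P(X ≤ 1).
  k=0: C(25,0)·0.111^0·0.889^25 = 0.05279
  k=1: C(25,1)·0.111^1·0.889^24 = 0.16478
1 − 0.21757 = 0.78243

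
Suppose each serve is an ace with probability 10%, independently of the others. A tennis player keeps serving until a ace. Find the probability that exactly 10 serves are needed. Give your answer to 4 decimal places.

0.0387

Geometric (trials to first success), p = 0.10.
P(Y = 10) = (1−p)^9 · p = 0.38742 · 0.10 = 0.038742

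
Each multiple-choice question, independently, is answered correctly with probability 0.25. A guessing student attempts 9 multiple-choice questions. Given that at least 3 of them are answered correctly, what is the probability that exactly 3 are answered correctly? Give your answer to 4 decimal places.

X ~ Binomial(9, 0.25). Want P(X=3 | X≥3) = P(X=3) / P(X≥3).
P(X=3) = C(9,3)·0.25^3·0.75^6 = 0.233597
P(X≥3) = 1 − 0.075085 − 0.225254 − 0.300339 = 0.399323
Ratio = 0.233597 / 0.399323 = 0.584983

0.5850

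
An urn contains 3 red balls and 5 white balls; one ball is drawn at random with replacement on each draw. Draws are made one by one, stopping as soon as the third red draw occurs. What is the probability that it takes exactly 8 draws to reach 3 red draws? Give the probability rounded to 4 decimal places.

0.1056

Y = trial on which the third success occurs; negative binomial, r=3, p=0.375.
P(Y=8) = C(7,2) · p^3 · (1−p)^5
= 21 · 0.052734 · 0.095367 = 0.105612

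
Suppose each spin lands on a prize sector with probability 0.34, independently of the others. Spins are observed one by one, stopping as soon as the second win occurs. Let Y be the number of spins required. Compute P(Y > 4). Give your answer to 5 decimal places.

0.58074

Needing more than 4 spins ⇔ fewer than 2 successes in the first 4. With X ~ Binomial(4, 0.34), P(Y > 4) = P(X ≤ 1).
  k=0: C(4,0)·0.34^0·0.66^4 = 0.1897474
  k=1: C(4,1)·0.34^1·0.66^3 = 0.3909946
P(X ≤ 1) = 0.5807419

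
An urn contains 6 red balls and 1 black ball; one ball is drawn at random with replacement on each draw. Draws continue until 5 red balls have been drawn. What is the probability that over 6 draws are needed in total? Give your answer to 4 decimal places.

0.2069

Needing more than 6 draws ⇔ fewer than 5 successes in the first 6. With X ~ Binomial(6, 0.857143), P(Y > 6) = P(X ≤ 4).
  k=0: C(6,0)·0.857143^0·0.142857^6 = 0.000008
  k=1: C(6,1)·0.857143^1·0.142857^5 = 0.000306
  k=2: C(6,2)·0.857143^2·0.142857^4 = 0.004590
  k=3: C(6,3)·0.857143^3·0.142857^3 = 0.036719
  k=4: C(6,4)·0.857143^4·0.142857^2 = 0.165237
P(X ≤ 4) = 0.206861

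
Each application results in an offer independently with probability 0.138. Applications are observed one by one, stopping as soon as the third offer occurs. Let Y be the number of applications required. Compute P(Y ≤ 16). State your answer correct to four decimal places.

0.3833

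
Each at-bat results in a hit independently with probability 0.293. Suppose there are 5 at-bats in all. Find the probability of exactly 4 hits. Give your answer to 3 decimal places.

0.026

X ~ Binomial(n=5, p=0.293).
P(X=4) = C(5,4) · p^4 · (1−p)^1
= 5 · 0.0073701 · 0.707 = 0.02605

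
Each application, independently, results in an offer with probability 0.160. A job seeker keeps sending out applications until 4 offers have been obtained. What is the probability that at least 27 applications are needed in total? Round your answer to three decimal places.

0.384

Needing more than 26 applications ⇔ fewer than 4 successes in the first 26. With X ~ Binomial(26, 0.16), P(Y > 26) = P(X ≤ 3).
  k=0: C(26,0)·0.16^0·0.84^26 = 0.01075
  k=1: C(26,1)·0.16^1·0.84^25 = 0.05322
  k=2: C(26,2)·0.16^2·0.84^24 = 0.12671
  k=3: C(26,3)·0.16^3·0.84^23 = 0.19309
P(X ≤ 3) = 0.38377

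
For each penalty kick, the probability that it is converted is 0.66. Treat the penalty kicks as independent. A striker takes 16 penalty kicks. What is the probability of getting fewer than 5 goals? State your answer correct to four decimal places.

X ~ Binomial(16, 0.66); P(X ≤ 4) = Σ C(16,k) p^k (1−p)^(16−k) over k:
  k=0: C(16,0)·0.66^0·0.34^16 = 0.000000
  k=1: C(16,1)·0.66^1·0.34^15 = 0.000001
  k=2: C(16,2)·0.66^2·0.34^14 = 0.000014
  k=3: C(16,3)·0.66^3·0.34^13 = 0.000131
  k=4: C(16,4)·0.66^4·0.34^12 = 0.000824
Total = 0.000970

0.0010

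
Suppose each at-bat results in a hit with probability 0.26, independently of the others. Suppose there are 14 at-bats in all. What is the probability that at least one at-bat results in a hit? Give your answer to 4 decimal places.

P(at least one) = 1 − P(none) = 1 − (1 − 0.26)^14
= 1 − 0.014765 = 0.985235

0.9852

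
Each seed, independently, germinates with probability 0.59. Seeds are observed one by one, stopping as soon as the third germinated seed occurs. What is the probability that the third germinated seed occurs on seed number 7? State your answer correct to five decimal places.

0.08705

Y = trial on which the third success occurs; negative binomial, r=3, p=0.59.
P(Y=7) = C(6,2) · p^3 · (1−p)^4
= 15 · 0.20538 · 0.028258 = 0.0870528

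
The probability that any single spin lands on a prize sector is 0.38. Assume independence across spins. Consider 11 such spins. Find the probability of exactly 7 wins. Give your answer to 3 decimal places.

X ~ Binomial(n=11, p=0.38).
P(X=7) = C(11,7) · p^7 · (1−p)^4
= 330 · 0.0011442 · 0.14776 = 0.05579

0.056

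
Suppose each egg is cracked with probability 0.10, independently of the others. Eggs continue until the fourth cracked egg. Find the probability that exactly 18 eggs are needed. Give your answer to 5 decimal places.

0.01556

Y = trial on which the fourth success occurs; negative binomial, r=4, p=0.10.
P(Y=18) = C(17,3) · p^4 · (1−p)^14
= 680 · 0.0001 · 0.22877 = 0.0155562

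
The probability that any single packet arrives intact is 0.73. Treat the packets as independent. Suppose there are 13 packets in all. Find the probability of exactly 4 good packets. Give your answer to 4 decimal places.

0.0015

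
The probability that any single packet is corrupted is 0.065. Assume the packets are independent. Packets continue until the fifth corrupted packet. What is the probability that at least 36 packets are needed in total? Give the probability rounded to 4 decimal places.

Needing more than 35 packets ⇔ fewer than 5 successes in the first 35. With X ~ Binomial(35, 0.065), P(Y > 35) = P(X ≤ 4).
  k=0: C(35,0)·0.065^0·0.935^35 = 0.095149
  k=1: C(35,1)·0.065^1·0.935^34 = 0.231513
  k=2: C(35,2)·0.065^2·0.935^33 = 0.273607
  k=3: C(35,3)·0.065^3·0.935^32 = 0.209229
  k=4: C(35,4)·0.065^4·0.935^31 = 0.116362
P(X ≤ 4) = 0.925861

0.9259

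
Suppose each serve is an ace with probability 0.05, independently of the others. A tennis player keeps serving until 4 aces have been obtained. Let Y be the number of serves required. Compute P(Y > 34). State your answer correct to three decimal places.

Needing more than 34 serves ⇔ fewer than 4 successes in the first 34. With X ~ Binomial(34, 0.05), P(Y > 34) = P(X ≤ 3).
  k=0: C(34,0)·0.05^0·0.95^34 = 0.17482
  k=1: C(34,1)·0.05^1·0.95^33 = 0.31284
  k=2: C(34,2)·0.05^2·0.95^32 = 0.27168
  k=3: C(34,3)·0.05^3·0.95^31 = 0.15252
P(X ≤ 3) = 0.91187

0.912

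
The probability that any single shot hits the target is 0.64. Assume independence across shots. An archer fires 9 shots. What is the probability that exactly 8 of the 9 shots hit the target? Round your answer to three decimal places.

0.091

X ~ Binomial(n=9, p=0.64).
P(X=8) = C(9,8) · p^8 · (1−p)^1
= 9 · 0.028147 · 0.36 = 0.09120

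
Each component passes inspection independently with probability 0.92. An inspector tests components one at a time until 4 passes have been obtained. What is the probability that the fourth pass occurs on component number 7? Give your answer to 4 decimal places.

0.0073

Y = trial on which the fourth success occurs; negative binomial, r=4, p=0.92.
P(Y=7) = C(6,3) · p^4 · (1−p)^3
= 20 · 0.71639 · 0.000512 = 0.007336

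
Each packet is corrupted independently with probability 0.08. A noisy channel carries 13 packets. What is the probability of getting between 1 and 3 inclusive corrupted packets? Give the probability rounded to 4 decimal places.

X ~ Binomial(13, 0.08); P(1 ≤ X ≤ 3) = Σ C(13,k) p^k (1−p)^(13−k) over k:
  k=1: C(13,1)·0.08^1·0.92^12 = 0.382373
  k=2: C(13,2)·0.08^2·0.92^11 = 0.199499
  k=3: C(13,3)·0.08^3·0.92^10 = 0.063608
Total = 0.645480

0.6455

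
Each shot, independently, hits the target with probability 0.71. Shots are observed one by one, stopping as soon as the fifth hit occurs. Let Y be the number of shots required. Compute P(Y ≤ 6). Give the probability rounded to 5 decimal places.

Finishing within 6 shots ⇔ at least 5 successes in the first 6. With X ~ Binomial(6, 0.71), P(Y ≤ 6) = 1 − P(X ≤ 4).
  k=0: C(6,0)·0.71^0·0.29^6 = 0.0005948
  k=1: C(6,1)·0.71^1·0.29^5 = 0.0087377
  k=2: C(6,2)·0.71^2·0.29^4 = 0.0534811
  k=3: C(6,3)·0.71^3·0.29^3 = 0.1745818
  k=4: C(6,4)·0.71^4·0.29^2 = 0.3205684
1 − 0.5579638 = 0.4420362

0.44204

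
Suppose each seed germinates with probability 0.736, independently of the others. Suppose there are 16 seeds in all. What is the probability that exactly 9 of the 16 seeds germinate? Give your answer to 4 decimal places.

X ~ Binomial(n=16, p=0.736).
P(X=9) = C(16,9) · p^9 · (1−p)^7
= 11440 · 0.063372 · 8.9377e-05 = 0.064797

0.0648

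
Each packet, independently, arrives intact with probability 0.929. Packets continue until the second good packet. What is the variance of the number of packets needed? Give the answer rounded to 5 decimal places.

0.16453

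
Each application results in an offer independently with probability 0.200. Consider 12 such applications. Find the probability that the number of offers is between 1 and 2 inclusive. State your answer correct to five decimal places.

0.48963

X ~ Binomial(12, 0.20); P(1 ≤ X ≤ 2) = Σ C(12,k) p^k (1−p)^(12−k) over k:
  k=1: C(12,1)·0.20^1·0.80^11 = 0.2061584
  k=2: C(12,2)·0.20^2·0.80^10 = 0.2834678
Total = 0.4896263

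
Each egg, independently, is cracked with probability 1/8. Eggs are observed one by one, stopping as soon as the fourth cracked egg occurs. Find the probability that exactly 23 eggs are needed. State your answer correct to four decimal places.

Y = trial on which the fourth success occurs; negative binomial, r=4, p=0.125.
P(Y=23) = C(22,3) · p^4 · (1−p)^19
= 1540 · 0.00024414 · 0.079096 = 0.029738

0.0297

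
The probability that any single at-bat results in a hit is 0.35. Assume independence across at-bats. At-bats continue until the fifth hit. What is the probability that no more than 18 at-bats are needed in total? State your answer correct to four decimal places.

Finishing within 18 at-bats ⇔ at least 5 successes in the first 18. With X ~ Binomial(18, 0.35), P(Y ≤ 18) = 1 − P(X ≤ 4).
  k=0: C(18,0)·0.35^0·0.65^18 = 0.000429
  k=1: C(18,1)·0.35^1·0.65^17 = 0.004158
  k=2: C(18,2)·0.35^2·0.65^16 = 0.019030
  k=3: C(18,3)·0.35^3·0.65^15 = 0.054651
  k=4: C(18,4)·0.35^4·0.65^14 = 0.110352
1 − 0.188620 = 0.811380

0.8114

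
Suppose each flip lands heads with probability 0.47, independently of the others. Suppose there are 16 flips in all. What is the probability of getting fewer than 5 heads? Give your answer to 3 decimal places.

X ~ Binomial(16, 0.47); P(X ≤ 4) = Σ C(16,k) p^k (1−p)^(16−k) over k:
  k=0: C(16,0)·0.47^0·0.53^16 = 0.00004
  k=1: C(16,1)·0.47^1·0.53^15 = 0.00055
  k=2: C(16,2)·0.47^2·0.53^14 = 0.00366
  k=3: C(16,3)·0.47^3·0.53^13 = 0.01514
  k=4: C(16,4)·0.47^4·0.53^12 = 0.04363
Total = 0.06301

0.063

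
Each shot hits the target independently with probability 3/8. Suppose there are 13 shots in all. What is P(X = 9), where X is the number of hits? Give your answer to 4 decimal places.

0.0160

X ~ Binomial(n=13, p=0.375).
P(X=9) = C(13,9) · p^9 · (1−p)^4
= 715 · 0.00014665 · 0.15259 = 0.016000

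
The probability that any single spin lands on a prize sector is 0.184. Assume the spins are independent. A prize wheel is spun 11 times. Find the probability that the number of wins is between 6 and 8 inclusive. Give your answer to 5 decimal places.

0.00765

X ~ Binomial(11, 0.184); P(6 ≤ X ≤ 8) = Σ C(11,k) p^k (1−p)^(11−k) over k:
  k=6: C(11,6)·0.184^6·0.816^5 = 0.0064863
  k=7: C(11,7)·0.184^7·0.816^4 = 0.0010447
  k=8: C(11,8)·0.184^8·0.816^3 = 0.0001178
Total = 0.0076488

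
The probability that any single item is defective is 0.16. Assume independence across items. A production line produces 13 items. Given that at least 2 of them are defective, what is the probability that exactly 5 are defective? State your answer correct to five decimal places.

0.05230

X ~ Binomial(13, 0.16). Want P(X=5 | X≥2) = P(X=5) / P(X≥2).
P(X=5) = C(13,5)·0.16^5·0.84^8 = 0.0334513
P(X≥2) = 1 − 0.1036647 − 0.2566934 = 0.6396419
Ratio = 0.0334513 / 0.6396419 = 0.0522969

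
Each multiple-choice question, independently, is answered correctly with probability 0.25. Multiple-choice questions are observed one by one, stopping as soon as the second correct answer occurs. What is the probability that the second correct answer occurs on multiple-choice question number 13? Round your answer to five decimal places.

Y = trial on which the second success occurs; negative binomial, r=2, p=0.25.
P(Y=13) = C(12,1) · p^2 · (1−p)^11
= 12 · 0.0625 · 0.042235 = 0.0316764

0.03168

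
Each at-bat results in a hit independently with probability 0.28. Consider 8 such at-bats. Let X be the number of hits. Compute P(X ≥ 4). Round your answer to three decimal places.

X ~ Binomial(8, 0.28); P(X ≥ 4) = Σ C(8,k) p^k (1−p)^(8−k) over k:
  k=4: C(8,4)·0.28^4·0.72^4 = 0.11563
  k=5: C(8,5)·0.28^5·0.72^3 = 0.03597
  k=6: C(8,6)·0.28^6·0.72^2 = 0.00699
  k=7: C(8,7)·0.28^7·0.72^1 = 0.00078
  k=8: C(8,8)·0.28^8·0.72^0 = 0.00004
Total = 0.15941

0.159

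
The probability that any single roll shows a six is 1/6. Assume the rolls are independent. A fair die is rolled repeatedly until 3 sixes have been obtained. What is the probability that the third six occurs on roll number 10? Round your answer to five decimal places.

Y = trial on which the third success occurs; negative binomial, r=3, p=0.166667.
P(Y=10) = C(9,2) · p^3 · (1−p)^7
= 36 · 0.0046296 · 0.27908 = 0.0465136

0.04651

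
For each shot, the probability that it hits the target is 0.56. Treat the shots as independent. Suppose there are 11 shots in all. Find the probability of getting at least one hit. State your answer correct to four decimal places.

0.9999

P(at least one) = 1 − P(none) = 1 − (1 − 0.56)^11
= 1 − 0.000120 = 0.999880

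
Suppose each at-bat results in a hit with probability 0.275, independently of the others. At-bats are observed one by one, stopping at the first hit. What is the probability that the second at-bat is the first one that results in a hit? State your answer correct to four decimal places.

0.1994

Geometric (trials to first success), p = 0.275.
P(Y = 2) = (1−p)^1 · p = 0.725 · 0.275 = 0.199375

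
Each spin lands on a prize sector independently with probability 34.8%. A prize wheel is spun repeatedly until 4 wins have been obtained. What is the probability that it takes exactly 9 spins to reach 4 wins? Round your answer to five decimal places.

0.09677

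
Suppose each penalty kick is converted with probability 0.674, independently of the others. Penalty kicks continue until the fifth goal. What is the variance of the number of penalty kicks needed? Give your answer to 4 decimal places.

Y = total penalty kicks until the fifth success; negative binomial with r=5, p=0.674.
Var(Y) = r(1−p)/p² = 5·0.326 / 0.674² = 3.588127

3.5881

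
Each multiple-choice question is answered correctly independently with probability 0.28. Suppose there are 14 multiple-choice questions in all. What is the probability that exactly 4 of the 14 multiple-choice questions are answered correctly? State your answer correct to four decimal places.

0.2304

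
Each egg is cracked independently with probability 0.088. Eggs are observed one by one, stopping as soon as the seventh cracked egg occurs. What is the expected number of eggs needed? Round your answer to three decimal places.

79.545

Y = total eggs until the seventh success; negative binomial with r=7, p=0.088.
E[Y] = r / p = 7 / 0.088 = 79.54545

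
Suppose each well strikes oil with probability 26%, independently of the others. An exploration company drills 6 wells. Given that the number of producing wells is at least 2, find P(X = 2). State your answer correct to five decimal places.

0.62101

X ~ Binomial(6, 0.26). Want P(X=2 | X≥2) = P(X=2) / P(X≥2).
P(X=2) = C(6,2)·0.26^2·0.74^4 = 0.3040639
P(X≥2) = 1 − 0.1642065 − 0.3461650 = 0.4896285
Ratio = 0.3040639 / 0.4896285 = 0.6210094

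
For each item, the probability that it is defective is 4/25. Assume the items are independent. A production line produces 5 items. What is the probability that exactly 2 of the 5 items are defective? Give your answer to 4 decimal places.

0.1517

X ~ Binomial(n=5, p=0.16).
P(X=2) = C(5,2) · p^2 · (1−p)^3
= 10 · 0.0256 · 0.5927 = 0.151732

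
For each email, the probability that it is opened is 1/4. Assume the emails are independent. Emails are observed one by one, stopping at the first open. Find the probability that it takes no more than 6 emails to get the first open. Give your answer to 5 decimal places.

Y = number of emails to the first success; geometric, p = 0.25.
P(Y ≤ 6) = 1 − (1−p)^6 = 1 − 0.1779785 = 0.8220215

0.82202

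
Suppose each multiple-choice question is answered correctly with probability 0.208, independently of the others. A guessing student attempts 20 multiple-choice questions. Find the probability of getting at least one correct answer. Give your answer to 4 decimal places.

P(at least one) = 1 − P(none) = 1 − (1 − 0.208)^20
= 1 − 0.009430 = 0.990570

0.9906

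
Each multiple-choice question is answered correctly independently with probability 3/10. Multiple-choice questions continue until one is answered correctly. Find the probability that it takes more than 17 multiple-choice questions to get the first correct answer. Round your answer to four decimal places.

Y = number of multiple-choice questions to the first success; geometric, p = 0.30.
P(Y > 17) = P(first 17 all fail) = (1−p)^17 = 0.002326

0.0023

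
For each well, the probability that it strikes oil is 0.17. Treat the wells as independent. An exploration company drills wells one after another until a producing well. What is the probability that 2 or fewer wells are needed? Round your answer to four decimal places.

Y = number of wells to the first success; geometric, p = 0.17.
P(Y ≤ 2) = 1 − (1−p)^2 = 1 − 0.688900 = 0.311100

0.3111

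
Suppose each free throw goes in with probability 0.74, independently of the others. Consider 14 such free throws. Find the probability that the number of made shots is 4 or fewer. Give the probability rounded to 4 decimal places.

0.0005

X ~ Binomial(14, 0.74); P(X ≤ 4) = Σ C(14,k) p^k (1−p)^(14−k) over k:
  k=0: C(14,0)·0.74^0·0.26^14 = 0.000000
  k=1: C(14,1)·0.74^1·0.26^13 = 0.000000
  k=2: C(14,2)·0.74^2·0.26^12 = 0.000005
  k=3: C(14,3)·0.74^3·0.26^11 = 0.000054
  k=4: C(14,4)·0.74^4·0.26^10 = 0.000424
Total = 0.000483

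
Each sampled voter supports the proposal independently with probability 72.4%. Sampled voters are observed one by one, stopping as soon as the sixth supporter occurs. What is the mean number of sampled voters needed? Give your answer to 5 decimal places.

Y = total sampled voters until the sixth success; negative binomial with r=6, p=0.724.
E[Y] = r / p = 6 / 0.724 = 8.2872928

8.28729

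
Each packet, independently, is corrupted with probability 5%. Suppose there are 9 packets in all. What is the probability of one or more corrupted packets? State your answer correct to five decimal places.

0.36975

P(at least one) = 1 − P(none) = 1 − (1 − 0.05)^9
= 1 − 0.6302494 = 0.3697506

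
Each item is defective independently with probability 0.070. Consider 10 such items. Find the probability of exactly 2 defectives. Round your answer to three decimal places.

X ~ Binomial(n=10, p=0.07).
P(X=2) = C(10,2) · p^2 · (1−p)^8
= 45 · 0.0049 · 0.55958 = 0.12339

0.123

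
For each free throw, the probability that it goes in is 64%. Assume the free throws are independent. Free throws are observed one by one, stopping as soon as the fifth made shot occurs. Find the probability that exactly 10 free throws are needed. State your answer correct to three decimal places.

0.082

Y = trial on which the fifth success occurs; negative binomial, r=5, p=0.64.
P(Y=10) = C(9,4) · p^5 · (1−p)^5
= 126 · 0.10737 · 0.0060466 = 0.08181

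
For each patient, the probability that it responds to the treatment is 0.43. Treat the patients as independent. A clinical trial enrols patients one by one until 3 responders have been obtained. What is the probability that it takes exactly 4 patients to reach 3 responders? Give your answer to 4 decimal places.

0.1360

Y = trial on which the third success occurs; negative binomial, r=3, p=0.43.
P(Y=4) = C(3,2) · p^3 · (1−p)^1
= 3 · 0.079507 · 0.57 = 0.135957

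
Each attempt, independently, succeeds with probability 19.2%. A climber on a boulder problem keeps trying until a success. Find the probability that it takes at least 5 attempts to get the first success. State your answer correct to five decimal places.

Y = number of attempts to the first success; geometric, p = 0.192.
P(Y > 4) = P(first 4 all fail) = (1−p)^4 = 0.4262314

0.42623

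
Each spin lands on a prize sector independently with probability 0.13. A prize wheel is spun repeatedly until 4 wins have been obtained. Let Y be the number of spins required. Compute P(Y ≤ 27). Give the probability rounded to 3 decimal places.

Finishing within 27 spins ⇔ at least 4 successes in the first 27. With X ~ Binomial(27, 0.13), P(Y ≤ 27) = 1 − P(X ≤ 3).
  k=0: C(27,0)·0.13^0·0.87^27 = 0.02328
  k=1: C(27,1)·0.13^1·0.87^26 = 0.09393
  k=2: C(27,2)·0.13^2·0.87^25 = 0.18246
  k=3: C(27,3)·0.13^3·0.87^24 = 0.22721
1 − 0.52688 = 0.47312

0.473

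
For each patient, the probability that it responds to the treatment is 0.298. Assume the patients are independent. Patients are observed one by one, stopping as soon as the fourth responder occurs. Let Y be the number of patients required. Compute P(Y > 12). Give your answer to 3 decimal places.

Needing more than 12 patients ⇔ fewer than 4 successes in the first 12. With X ~ Binomial(12, 0.298), P(Y > 12) = P(X ≤ 3).
  k=0: C(12,0)·0.298^0·0.702^12 = 0.01432
  k=1: C(12,1)·0.298^1·0.702^11 = 0.07296
  k=2: C(12,2)·0.298^2·0.702^10 = 0.17035
  k=3: C(12,3)·0.298^3·0.702^9 = 0.24105
P(X ≤ 3) = 0.49869

0.499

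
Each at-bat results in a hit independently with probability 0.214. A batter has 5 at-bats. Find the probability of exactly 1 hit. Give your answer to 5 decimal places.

0.40839

X ~ Binomial(n=5, p=0.214).
P(X=1) = C(5,1) · p^1 · (1−p)^4
= 5 · 0.214 · 0.38167 = 0.4083889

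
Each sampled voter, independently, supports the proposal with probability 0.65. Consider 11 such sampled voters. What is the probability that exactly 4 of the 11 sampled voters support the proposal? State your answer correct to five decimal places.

0.03790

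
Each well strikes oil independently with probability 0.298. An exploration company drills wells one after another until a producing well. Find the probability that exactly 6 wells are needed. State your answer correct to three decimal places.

0.051

Geometric (trials to first success), p = 0.298.
P(Y = 6) = (1−p)^5 · p = 0.17048 · 0.298 = 0.05080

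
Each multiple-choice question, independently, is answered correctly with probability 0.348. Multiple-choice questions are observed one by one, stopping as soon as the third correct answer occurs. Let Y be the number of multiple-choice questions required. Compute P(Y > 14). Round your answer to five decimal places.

0.08629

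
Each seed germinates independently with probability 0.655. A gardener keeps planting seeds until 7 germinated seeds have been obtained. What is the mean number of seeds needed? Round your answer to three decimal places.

Y = total seeds until the seventh success; negative binomial with r=7, p=0.655.
E[Y] = r / p = 7 / 0.655 = 10.68702

10.687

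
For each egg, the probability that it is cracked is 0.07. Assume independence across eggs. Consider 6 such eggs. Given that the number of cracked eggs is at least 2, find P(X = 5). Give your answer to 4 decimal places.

X ~ Binomial(6, 0.07). Want P(X=5 | X≥2) = P(X=5) / P(X≥2).
P(X=5) = C(6,5)·0.07^5·0.93^1 = 0.000009
P(X≥2) = 1 − 0.646990 − 0.292189 = 0.060821
Ratio = 0.000009 / 0.060821 = 0.000154

0.0002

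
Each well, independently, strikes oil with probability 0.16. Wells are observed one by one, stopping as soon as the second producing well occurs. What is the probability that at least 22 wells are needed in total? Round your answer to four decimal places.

0.1285

Needing more than 21 wells ⇔ fewer than 2 successes in the first 21. With X ~ Binomial(21, 0.16), P(Y > 21) = P(X ≤ 1).
  k=0: C(21,0)·0.16^0·0.84^21 = 0.025696
  k=1: C(21,1)·0.16^1·0.84^20 = 0.102784
P(X ≤ 1) = 0.128480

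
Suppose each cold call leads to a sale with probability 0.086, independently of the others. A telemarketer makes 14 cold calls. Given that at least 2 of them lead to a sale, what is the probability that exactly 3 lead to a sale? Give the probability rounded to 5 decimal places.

X ~ Binomial(14, 0.086). Want P(X=3 | X≥2) = P(X=3) / P(X≥2).
P(X=3) = C(14,3)·0.086^3·0.914^11 = 0.0861003
P(X≥2) = 1 − 0.2839532 − 0.3740477 = 0.3419991
Ratio = 0.0861003 / 0.3419991 = 0.2517561

0.25176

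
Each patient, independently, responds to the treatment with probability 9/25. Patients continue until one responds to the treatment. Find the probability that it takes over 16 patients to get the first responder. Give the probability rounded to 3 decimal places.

Y = number of patients to the first success; geometric, p = 0.36.
P(Y > 16) = P(first 16 all fail) = (1−p)^16 = 0.00079

0.001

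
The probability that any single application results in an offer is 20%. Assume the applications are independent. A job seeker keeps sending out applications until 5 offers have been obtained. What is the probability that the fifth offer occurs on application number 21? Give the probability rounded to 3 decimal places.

0.044

Y = trial on which the fifth success occurs; negative binomial, r=5, p=0.20.
P(Y=21) = C(20,4) · p^5 · (1−p)^16
= 4845 · 0.00032 · 0.028147 = 0.04364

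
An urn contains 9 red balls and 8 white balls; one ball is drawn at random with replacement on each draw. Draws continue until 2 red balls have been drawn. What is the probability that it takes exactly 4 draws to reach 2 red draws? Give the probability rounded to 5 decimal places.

0.18620

Y = trial on which the second success occurs; negative binomial, r=2, p=0.529412.
P(Y=4) = C(3,1) · p^2 · (1−p)^2
= 3 · 0.28028 · 0.22145 = 0.1862047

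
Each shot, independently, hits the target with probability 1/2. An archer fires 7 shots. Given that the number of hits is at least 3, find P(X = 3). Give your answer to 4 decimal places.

X ~ Binomial(7, 0.50). Want P(X=3 | X≥3) = P(X=3) / P(X≥3).
P(X=3) = C(7,3)·0.50^3·0.50^4 = 0.273438
P(X≥3) = 1 − 0.007812 − 0.054688 − 0.164062 = 0.773438
Ratio = 0.273438 / 0.773438 = 0.353535

0.3535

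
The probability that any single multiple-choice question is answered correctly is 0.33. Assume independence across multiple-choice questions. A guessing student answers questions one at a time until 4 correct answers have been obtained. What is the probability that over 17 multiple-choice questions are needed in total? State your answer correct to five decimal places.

Needing more than 17 multiple-choice questions ⇔ fewer than 4 successes in the first 17. With X ~ Binomial(17, 0.33), P(Y > 17) = P(X ≤ 3).
  k=0: C(17,0)·0.33^0·0.67^17 = 0.0011048
  k=1: C(17,1)·0.33^1·0.67^16 = 0.0092504
  k=2: C(17,2)·0.33^2·0.67^15 = 0.0364493
  k=3: C(17,3)·0.33^3·0.67^14 = 0.0897631
P(X ≤ 3) = 0.1365675

0.13657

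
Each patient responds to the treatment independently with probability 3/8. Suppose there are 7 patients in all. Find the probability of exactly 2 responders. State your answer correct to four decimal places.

0.2816

X ~ Binomial(n=7, p=0.375).
P(X=2) = C(7,2) · p^2 · (1−p)^5
= 21 · 0.14062 · 0.095367 = 0.281632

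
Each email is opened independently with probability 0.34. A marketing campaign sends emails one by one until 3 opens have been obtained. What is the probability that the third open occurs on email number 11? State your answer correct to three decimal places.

0.064

Y = trial on which the third success occurs; negative binomial, r=3, p=0.34.
P(Y=11) = C(10,2) · p^3 · (1−p)^8
= 45 · 0.039304 · 0.036004 = 0.06368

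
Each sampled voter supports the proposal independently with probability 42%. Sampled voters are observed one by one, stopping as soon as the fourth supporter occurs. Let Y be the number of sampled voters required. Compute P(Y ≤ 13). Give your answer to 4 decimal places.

Finishing within 13 sampled voters ⇔ at least 4 successes in the first 13. With X ~ Binomial(13, 0.42), P(Y ≤ 13) = 1 − P(X ≤ 3).
  k=0: C(13,0)·0.42^0·0.58^13 = 0.000841
  k=1: C(13,1)·0.42^1·0.58^12 = 0.007913
  k=2: C(13,2)·0.42^2·0.58^11 = 0.034380
  k=3: C(13,3)·0.42^3·0.58^10 = 0.091284
1 − 0.134417 = 0.865583

0.8656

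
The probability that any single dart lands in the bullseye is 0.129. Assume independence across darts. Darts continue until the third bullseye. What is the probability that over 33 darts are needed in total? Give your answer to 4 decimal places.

0.1832

Needing more than 33 darts ⇔ fewer than 3 successes in the first 33. With X ~ Binomial(33, 0.129), P(Y > 33) = P(X ≤ 2).
  k=0: C(33,0)·0.129^0·0.871^33 = 0.010486
  k=1: C(33,1)·0.129^1·0.871^32 = 0.051249
  k=2: C(33,2)·0.129^2·0.871^31 = 0.121444
P(X ≤ 2) = 0.183179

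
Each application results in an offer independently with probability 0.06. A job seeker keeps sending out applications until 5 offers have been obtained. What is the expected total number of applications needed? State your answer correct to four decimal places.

83.3333

Y = total applications until the fifth success; negative binomial with r=5, p=0.06.
E[Y] = r / p = 5 / 0.06 = 83.333333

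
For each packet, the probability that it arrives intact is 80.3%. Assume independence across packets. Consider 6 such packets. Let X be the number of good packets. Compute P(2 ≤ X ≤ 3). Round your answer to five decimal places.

0.09374

X ~ Binomial(6, 0.803); P(2 ≤ X ≤ 3) = Σ C(6,k) p^k (1−p)^(6−k) over k:
  k=2: C(6,2)·0.803^2·0.197^4 = 0.0145676
  k=3: C(6,3)·0.803^3·0.197^3 = 0.0791727
Total = 0.0937402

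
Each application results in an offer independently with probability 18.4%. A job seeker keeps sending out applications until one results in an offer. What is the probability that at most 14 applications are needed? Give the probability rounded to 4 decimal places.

0.9420

Y = number of applications to the first success; geometric, p = 0.184.
P(Y ≤ 14) = 1 − (1−p)^14 = 1 − 0.058031 = 0.941969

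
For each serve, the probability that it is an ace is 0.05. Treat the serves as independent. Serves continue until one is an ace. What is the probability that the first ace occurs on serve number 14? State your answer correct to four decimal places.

0.0257

Geometric (trials to first success), p = 0.05.
P(Y = 14) = (1−p)^13 · p = 0.51334 · 0.05 = 0.025667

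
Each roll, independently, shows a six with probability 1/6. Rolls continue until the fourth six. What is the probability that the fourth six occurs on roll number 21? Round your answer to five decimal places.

0.03965

Y = trial on which the fourth success occurs; negative binomial, r=4, p=0.166667.
P(Y=21) = C(20,3) · p^4 · (1−p)^17
= 1140 · 0.0007716 · 0.045073 = 0.0396478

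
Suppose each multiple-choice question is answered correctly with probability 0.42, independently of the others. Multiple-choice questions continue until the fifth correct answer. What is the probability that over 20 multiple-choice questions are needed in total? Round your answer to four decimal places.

0.0349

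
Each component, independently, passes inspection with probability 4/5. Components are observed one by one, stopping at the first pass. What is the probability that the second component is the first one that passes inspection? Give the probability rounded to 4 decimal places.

0.1600

Geometric (trials to first success), p = 0.80.
P(Y = 2) = (1−p)^1 · p = 0.2 · 0.80 = 0.160000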